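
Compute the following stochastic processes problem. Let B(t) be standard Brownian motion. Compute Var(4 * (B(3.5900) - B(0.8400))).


Var(alpha*(B(t)-B(s))) = alpha^2 * (t-s)
= 4^2 * (3.5900 - 0.8400)
= 16 * 2.7500
= 44.0000

44.0000


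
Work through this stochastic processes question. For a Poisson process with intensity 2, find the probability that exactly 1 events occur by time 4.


P(N(t)=k) = (lambda*t)^k * exp(-lambda*t) / k!
lambda*t = 8
= 8^1 * exp(-8) / 1!
= 8 * 3.3546e-04 / 1
= 0.0027

0.0027


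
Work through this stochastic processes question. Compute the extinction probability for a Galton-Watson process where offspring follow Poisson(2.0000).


Since mu = 2.0000 > 1, extinction prob q < 1.
Solve s = exp(mu*(s-1)) iteratively.
q = 0.2032

0.2032


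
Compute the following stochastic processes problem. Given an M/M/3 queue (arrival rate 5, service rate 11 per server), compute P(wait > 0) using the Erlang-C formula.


a = lambda/mu = 0.4545
rho = a/c = 0.1515
Erlang-C formula applied:
C(c,a) = 0.0117

0.0117


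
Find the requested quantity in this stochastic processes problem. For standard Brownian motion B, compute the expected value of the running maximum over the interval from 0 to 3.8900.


E(max B(s)) = sqrt(2t/pi)
= sqrt(2*3.8900/pi)
= sqrt(2.4765)
= 1.5737

1.5737


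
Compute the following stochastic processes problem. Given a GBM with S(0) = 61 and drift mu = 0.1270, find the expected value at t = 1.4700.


E[S(t)] = S(0) * exp(mu * t)
= 61 * exp(0.1270 * 1.4700)
= 61 * 1.2053
= 73.5205

73.5205


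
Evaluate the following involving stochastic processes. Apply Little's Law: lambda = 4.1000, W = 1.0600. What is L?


Little's Law: L = lambda * W
= 4.1000 * 1.0600
= 4.3460

4.3460


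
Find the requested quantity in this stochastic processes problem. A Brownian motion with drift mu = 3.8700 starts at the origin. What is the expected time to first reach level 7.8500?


Expected first passage time = a/mu
= 7.8500/3.8700
= 2.0284

2.0284


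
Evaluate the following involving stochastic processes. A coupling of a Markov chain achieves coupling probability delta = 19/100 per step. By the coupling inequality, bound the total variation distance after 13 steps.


TV distance bound <= (1-delta)^n
= (1 - 0.1900)^13
= 0.8100^13
= 0.0646

0.0646


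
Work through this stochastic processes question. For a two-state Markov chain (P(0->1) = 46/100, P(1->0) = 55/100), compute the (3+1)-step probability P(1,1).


P^4 = P^3 * P^1
Computing via matrix multiplication of the transition matrix.
Entry (1,1) of P^4 = 0.4554

0.4554


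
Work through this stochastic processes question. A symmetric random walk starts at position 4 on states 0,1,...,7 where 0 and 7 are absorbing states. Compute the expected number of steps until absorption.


For symmetric RW on 0,...,N with absorbing barriers, E(i) = i*(N-i)
E(4) = 4 * 3 = 12

12


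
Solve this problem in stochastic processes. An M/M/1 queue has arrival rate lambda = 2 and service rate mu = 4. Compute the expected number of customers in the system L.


rho = 2/4 = 0.5000
L = rho/(1-rho)
= 0.5000/0.5000
= 1.0000

1.0000


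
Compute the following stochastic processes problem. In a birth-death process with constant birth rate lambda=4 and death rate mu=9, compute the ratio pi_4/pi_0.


For birth-death process, pi_n/pi_0 = (lambda/mu)^n
= (4/9)^4
= 0.0390

0.0390


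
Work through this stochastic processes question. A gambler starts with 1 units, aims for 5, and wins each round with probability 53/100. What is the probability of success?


Gambler's ruin formula:
r = q/p = 0.4700/0.5300 = 0.8868
P(win) = (1 - r^i)/(1 - r^N)
= (1 - 0.8868^1)/(1 - 0.8868^5)
= 0.2507

0.2507


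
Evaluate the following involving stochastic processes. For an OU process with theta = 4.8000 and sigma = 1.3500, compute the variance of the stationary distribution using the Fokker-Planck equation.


Stationary variance = sigma^2 / (2*theta)
= 1.3500^2 / (2*4.8000)
= 1.8225 / 9.6000
= 0.1898

0.1898


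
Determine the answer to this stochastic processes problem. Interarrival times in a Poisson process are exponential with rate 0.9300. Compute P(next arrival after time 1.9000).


P(X > t) = exp(-lambda * t)
= exp(-0.9300 * 1.9000)
= exp(-1.7670) = 0.1708

0.1708


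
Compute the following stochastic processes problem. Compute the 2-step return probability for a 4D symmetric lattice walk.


P(return in 2 steps) = P(reverse first step) = 1/(2d)
= 1/8
= 0.1250

0.1250


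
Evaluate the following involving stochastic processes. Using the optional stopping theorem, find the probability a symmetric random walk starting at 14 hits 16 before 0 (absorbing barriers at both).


By optional stopping theorem: E(M at tau) = M(0) = 14
P(hit 16)*16 + P(hit 0)*0 = 14
P(hit 16) = (14 - 0)/(16 - 0) = 7/8 = 0.8750

0.8750


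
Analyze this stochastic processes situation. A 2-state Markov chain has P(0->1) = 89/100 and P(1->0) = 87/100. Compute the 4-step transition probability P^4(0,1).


Computing P^4 by matrix multiplication.
P = [[0.1100, 0.8900], [0.8700, 0.1300]]
After raising P to the power 4:
P^4(0,1) = 0.3370

0.3370


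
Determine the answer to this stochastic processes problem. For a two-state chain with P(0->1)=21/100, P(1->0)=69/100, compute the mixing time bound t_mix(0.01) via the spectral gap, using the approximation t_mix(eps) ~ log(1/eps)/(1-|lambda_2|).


lambda_2 = |1 - p01 - p10| = |1 - 0.2100 - 0.6900| = 0.1000
t_mix ~ log(1/eps)/(1 - |lambda_2|)
= log(100)/(1 - 0.1000) = 4.6052/0.9000
= 5.1169

5.1169


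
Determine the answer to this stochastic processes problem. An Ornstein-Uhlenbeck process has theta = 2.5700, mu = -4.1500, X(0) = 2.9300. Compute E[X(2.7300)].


E[X(t)] = mu + (X(0) - mu)*exp(-theta*t)
= -4.1500 + (2.9300 - -4.1500)*exp(-2.5700*2.7300)
= -4.1500 + 7.0800 * 8.9732e-04
= -4.1436

-4.1436


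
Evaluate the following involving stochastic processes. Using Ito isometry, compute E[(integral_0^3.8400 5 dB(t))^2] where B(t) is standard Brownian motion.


By Ito isometry: E[(int f dB)^2] = int f^2 dt
= 5^2 * 3.8400
= 25 * 3.8400 = 96.0000

96.0000


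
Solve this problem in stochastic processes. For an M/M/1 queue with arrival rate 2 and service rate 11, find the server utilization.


rho = lambda/mu
= 2/11
= 0.1818

0.1818


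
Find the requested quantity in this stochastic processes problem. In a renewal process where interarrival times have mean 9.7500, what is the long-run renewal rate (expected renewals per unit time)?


Long-run renewal rate = 1/E(X)
= 1/9.7500
= 0.1026

0.1026


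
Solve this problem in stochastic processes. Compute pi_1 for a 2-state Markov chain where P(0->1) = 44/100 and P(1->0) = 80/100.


Stationary distribution: pi_0 = p10/(p01+p10), pi_1 = p01/(p01+p10)
p01 = 0.4400, p10 = 0.8000
pi_1 = 0.3548

0.3548


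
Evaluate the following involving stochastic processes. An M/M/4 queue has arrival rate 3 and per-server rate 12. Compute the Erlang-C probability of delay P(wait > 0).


a = lambda/mu = 0.2500
rho = a/c = 0.0625
Erlang-C formula applied:
C(c,a) = 1.3521e-04

1.3521e-04


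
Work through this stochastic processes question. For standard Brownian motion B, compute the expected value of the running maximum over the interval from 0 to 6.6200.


E(max B(s)) = sqrt(2t/pi)
= sqrt(2*6.6200/pi)
= sqrt(4.2144)
= 2.0529

2.0529


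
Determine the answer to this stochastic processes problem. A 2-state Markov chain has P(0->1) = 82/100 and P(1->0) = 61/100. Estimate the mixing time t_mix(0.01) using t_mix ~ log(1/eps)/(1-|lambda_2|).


lambda_2 = |1 - p01 - p10| = |1 - 0.8200 - 0.6100| = 0.4300
t_mix ~ log(1/eps)/(1 - |lambda_2|)
= log(100)/(1 - 0.4300) = 4.6052/0.5700
= 8.0792

8.0792


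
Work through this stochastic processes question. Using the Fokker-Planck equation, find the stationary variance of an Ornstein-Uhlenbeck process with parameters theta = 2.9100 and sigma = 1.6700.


Stationary variance = sigma^2 / (2*theta)
= 1.6700^2 / (2*2.9100)
= 2.7889 / 5.8200
= 0.4792

0.4792


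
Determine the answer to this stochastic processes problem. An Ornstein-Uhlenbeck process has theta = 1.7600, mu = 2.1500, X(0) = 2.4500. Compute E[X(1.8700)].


E[X(t)] = mu + (X(0) - mu)*exp(-theta*t)
= 2.1500 + (2.4500 - 2.1500)*exp(-1.7600*1.8700)
= 2.1500 + 0.3000 * 0.0372
= 2.1612

2.1612


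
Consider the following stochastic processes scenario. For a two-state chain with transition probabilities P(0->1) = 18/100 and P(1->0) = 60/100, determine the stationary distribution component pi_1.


Stationary distribution: pi_0 = p10/(p01+p10), pi_1 = p01/(p01+p10)
p01 = 0.1800, p10 = 0.6000
pi_1 = 0.2308

0.2308


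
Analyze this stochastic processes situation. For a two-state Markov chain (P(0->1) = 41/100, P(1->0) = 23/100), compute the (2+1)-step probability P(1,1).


P^3 = P^2 * P^1
Computing via matrix multiplication of the transition matrix.
Entry (1,1) of P^3 = 0.6574

0.6574


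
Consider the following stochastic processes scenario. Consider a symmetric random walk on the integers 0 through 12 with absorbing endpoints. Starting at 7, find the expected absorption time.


For symmetric RW on 0,...,N with absorbing barriers, E(i) = i*(N-i)
E(7) = 7 * 5 = 35

35


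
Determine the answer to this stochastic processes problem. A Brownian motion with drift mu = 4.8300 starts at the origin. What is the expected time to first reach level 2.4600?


Expected first passage time = a/mu
= 2.4600/4.8300
= 0.5093

0.5093


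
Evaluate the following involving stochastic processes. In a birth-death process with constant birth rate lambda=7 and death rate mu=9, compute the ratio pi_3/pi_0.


For birth-death process, pi_n/pi_0 = (lambda/mu)^n
= (7/9)^3
= 0.4705

0.4705


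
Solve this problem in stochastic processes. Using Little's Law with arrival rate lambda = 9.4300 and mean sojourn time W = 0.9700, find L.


Little's Law: L = lambda * W
= 9.4300 * 0.9700
= 9.1471

9.1471


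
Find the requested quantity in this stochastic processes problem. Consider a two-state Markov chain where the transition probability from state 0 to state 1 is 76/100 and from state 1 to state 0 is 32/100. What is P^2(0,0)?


Computing P^2 by matrix multiplication.
P = [[0.2400, 0.7600], [0.3200, 0.6800]]
After raising P to the power 2:
P^2(0,0) = 0.3008

0.3008


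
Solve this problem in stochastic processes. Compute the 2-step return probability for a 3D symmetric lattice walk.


P(return in 2 steps) = P(reverse first step) = 1/(2d)
= 1/6
= 0.1667

0.1667


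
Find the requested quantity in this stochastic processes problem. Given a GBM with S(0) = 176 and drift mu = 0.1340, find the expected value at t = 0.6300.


E[S(t)] = S(0) * exp(mu * t)
= 176 * exp(0.1340 * 0.6300)
= 176 * 1.0881
= 191.5031

191.5031


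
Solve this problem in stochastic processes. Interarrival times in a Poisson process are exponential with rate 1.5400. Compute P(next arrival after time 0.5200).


P(X > t) = exp(-lambda * t)
= exp(-1.5400 * 0.5200)
= exp(-0.8008) = 0.4490

0.4490


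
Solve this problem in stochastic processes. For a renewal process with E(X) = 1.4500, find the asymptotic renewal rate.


Long-run renewal rate = 1/E(X)
= 1/1.4500
= 0.6897

0.6897


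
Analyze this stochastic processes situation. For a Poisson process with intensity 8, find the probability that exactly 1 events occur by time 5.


P(N(t)=k) = (lambda*t)^k * exp(-lambda*t) / k!
lambda*t = 40
= 40^1 * exp(-40) / 1!
= 40 * 4.2484e-18 / 1
= 1.6993e-16

1.6993e-16


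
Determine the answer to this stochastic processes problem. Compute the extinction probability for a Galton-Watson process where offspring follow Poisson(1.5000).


Since mu = 1.5000 > 1, extinction prob q < 1.
Solve s = exp(mu*(s-1)) iteratively.
q = 0.4172

0.4172


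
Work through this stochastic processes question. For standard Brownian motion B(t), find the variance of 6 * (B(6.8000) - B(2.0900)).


Var(alpha*(B(t)-B(s))) = alpha^2 * (t-s)
= 6^2 * (6.8000 - 2.0900)
= 36 * 4.7100
= 169.5600

169.5600


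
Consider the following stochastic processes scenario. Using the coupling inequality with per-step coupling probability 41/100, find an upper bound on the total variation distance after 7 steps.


TV distance bound <= (1-delta)^n
= (1 - 0.4100)^7
= 0.5900^7
= 0.0249

0.0249


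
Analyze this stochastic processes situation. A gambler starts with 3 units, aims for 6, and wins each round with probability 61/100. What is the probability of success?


Gambler's ruin formula:
r = q/p = 0.3900/0.6100 = 0.6393
P(win) = (1 - r^i)/(1 - r^N)
= (1 - 0.6393^3)/(1 - 0.6393^6)
= 0.7928

0.7928


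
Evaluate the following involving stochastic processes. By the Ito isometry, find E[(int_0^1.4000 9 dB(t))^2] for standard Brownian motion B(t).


By Ito isometry: E[(int f dB)^2] = int f^2 dt
= 9^2 * 1.4000
= 81 * 1.4000 = 113.4000

113.4000


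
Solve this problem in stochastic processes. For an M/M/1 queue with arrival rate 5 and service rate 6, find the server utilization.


rho = lambda/mu
= 5/6
= 0.8333

0.8333


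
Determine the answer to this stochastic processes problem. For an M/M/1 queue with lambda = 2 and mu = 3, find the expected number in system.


rho = 2/3 = 0.6667
L = rho/(1-rho)
= 0.6667/0.3333
= 2.0000

2.0000


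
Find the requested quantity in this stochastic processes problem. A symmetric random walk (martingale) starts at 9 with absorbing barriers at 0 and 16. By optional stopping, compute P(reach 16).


By optional stopping theorem: E(M at tau) = M(0) = 9
P(hit 16)*16 + P(hit 0)*0 = 9
P(hit 16) = (9 - 0)/(16 - 0) = 9/16 = 0.5625

0.5625


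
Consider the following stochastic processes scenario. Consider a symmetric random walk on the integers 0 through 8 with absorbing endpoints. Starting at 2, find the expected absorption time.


For symmetric RW on 0,...,N with absorbing barriers, E(i) = i*(N-i)
E(2) = 2 * 6 = 12

12


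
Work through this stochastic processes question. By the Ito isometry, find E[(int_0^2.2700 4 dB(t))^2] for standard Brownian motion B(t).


By Ito isometry: E[(int f dB)^2] = int f^2 dt
= 4^2 * 2.2700
= 16 * 2.2700 = 36.3200

36.3200


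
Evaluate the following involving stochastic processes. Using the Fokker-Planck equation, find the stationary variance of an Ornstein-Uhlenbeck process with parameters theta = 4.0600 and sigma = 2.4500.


Stationary variance = sigma^2 / (2*theta)
= 2.4500^2 / (2*4.0600)
= 6.0025 / 8.1200
= 0.7392

0.7392


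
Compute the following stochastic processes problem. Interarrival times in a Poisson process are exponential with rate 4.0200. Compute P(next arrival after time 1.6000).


P(X > t) = exp(-lambda * t)
= exp(-4.0200 * 1.6000)
= exp(-6.4320) = 0.0016

0.0016


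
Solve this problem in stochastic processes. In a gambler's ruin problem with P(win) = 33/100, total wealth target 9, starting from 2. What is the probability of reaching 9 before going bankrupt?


Gambler's ruin formula:
r = q/p = 0.6700/0.3300 = 2.0303
P(win) = (1 - r^i)/(1 - r^N)
= (1 - 2.0303^2)/(1 - 2.0303^9)
= 0.0053

0.0053


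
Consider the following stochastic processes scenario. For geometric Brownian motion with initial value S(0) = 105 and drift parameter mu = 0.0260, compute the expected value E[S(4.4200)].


E[S(t)] = S(0) * exp(mu * t)
= 105 * exp(0.0260 * 4.4200)
= 105 * 1.1218
= 117.7873

117.7873


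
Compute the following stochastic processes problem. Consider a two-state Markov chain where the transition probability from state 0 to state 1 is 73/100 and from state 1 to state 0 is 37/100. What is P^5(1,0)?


Computing P^5 by matrix multiplication.
P = [[0.2700, 0.7300], [0.3700, 0.6300]]
After raising P to the power 5:
P^5(1,0) = 0.3364

0.3364


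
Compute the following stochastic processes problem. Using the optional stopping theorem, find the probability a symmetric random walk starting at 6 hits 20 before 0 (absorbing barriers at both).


By optional stopping theorem: E(M at tau) = M(0) = 6
P(hit 20)*20 + P(hit 0)*0 = 6
P(hit 20) = (6 - 0)/(20 - 0) = 3/10 = 0.3000

0.3000


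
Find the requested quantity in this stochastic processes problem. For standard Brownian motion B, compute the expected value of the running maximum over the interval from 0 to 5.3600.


E(max B(s)) = sqrt(2t/pi)
= sqrt(2*5.3600/pi)
= sqrt(3.4123)
= 1.8472

1.8472


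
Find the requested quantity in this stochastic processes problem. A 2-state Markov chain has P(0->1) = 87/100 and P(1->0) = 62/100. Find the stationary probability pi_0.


Stationary distribution: pi_0 = p10/(p01+p10), pi_1 = p01/(p01+p10)
p01 = 0.8700, p10 = 0.6200
pi_0 = 0.4161

0.4161


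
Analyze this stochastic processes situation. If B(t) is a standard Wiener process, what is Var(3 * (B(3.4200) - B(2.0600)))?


Var(alpha*(B(t)-B(s))) = alpha^2 * (t-s)
= 3^2 * (3.4200 - 2.0600)
= 9 * 1.3600
= 12.2400

12.2400


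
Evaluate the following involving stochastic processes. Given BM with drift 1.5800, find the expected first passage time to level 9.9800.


Expected first passage time = a/mu
= 9.9800/1.5800
= 6.3165

6.3165


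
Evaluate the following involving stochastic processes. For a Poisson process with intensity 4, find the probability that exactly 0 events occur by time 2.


P(N(t)=k) = (lambda*t)^k * exp(-lambda*t) / k!
lambda*t = 8
= 8^0 * exp(-8) / 0!
= 1 * 3.3546e-04 / 1
= 3.3546e-04

3.3546e-04


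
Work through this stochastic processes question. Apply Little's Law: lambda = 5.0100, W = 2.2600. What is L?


Little's Law: L = lambda * W
= 5.0100 * 2.2600
= 11.3226

11.3226


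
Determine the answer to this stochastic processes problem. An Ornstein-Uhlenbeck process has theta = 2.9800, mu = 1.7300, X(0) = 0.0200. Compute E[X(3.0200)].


E[X(t)] = mu + (X(0) - mu)*exp(-theta*t)
= 1.7300 + (0.0200 - 1.7300)*exp(-2.9800*3.0200)
= 1.7300 + -1.7100 * 1.2346e-04
= 1.7298

1.7298


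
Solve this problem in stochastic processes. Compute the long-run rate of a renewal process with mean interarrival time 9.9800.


Long-run renewal rate = 1/E(X)
= 1/9.9800
= 0.1002

0.1002


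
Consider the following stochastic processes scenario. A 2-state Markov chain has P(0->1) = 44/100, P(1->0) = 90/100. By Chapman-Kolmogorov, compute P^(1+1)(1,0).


P^2 = P^1 * P^1
Computing via matrix multiplication of the transition matrix.
Entry (1,0) of P^2 = 0.5940

0.5940


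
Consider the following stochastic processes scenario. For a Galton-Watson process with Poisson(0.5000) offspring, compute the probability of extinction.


Since mu = 0.5000 <= 1, extinction probability = 1.

1.0000


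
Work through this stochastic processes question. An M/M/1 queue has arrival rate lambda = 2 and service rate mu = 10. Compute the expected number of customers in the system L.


rho = 2/10 = 0.2000
L = rho/(1-rho)
= 0.2000/0.8000
= 0.2500

0.2500


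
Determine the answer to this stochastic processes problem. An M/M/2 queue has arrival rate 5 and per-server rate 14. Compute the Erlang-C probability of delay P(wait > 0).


a = lambda/mu = 0.3571
rho = a/c = 0.1786
Erlang-C formula applied:
C(c,a) = 0.0541

0.0541


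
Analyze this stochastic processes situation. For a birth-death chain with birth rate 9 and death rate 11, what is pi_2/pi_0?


For birth-death process, pi_n/pi_0 = (lambda/mu)^n
= (9/11)^2
= 0.6694

0.6694


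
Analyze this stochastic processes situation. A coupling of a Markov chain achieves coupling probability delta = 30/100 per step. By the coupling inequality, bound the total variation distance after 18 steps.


TV distance bound <= (1-delta)^n
= (1 - 0.3000)^18
= 0.7000^18
= 0.0016

0.0016


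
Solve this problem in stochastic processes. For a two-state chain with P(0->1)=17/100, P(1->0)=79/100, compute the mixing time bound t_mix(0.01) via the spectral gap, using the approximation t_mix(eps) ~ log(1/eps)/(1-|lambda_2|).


lambda_2 = |1 - p01 - p10| = |1 - 0.1700 - 0.7900| = 0.0400
t_mix ~ log(1/eps)/(1 - |lambda_2|)
= log(100)/(1 - 0.0400) = 4.6052/0.9600
= 4.7971

4.7971


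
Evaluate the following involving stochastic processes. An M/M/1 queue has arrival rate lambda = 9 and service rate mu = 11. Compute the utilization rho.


rho = lambda/mu
= 9/11
= 0.8182

0.8182


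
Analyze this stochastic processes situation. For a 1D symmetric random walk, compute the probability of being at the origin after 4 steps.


P(S(4) = 0) = C(4,2) / 4^2
= 6 / 16
= 0.3750

0.3750


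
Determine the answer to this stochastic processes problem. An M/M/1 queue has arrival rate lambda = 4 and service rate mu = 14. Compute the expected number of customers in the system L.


rho = 4/14 = 0.2857
L = rho/(1-rho)
= 0.2857/0.7143
= 0.4000

0.4000


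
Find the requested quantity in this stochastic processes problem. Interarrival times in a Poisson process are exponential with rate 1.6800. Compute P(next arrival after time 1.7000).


P(X > t) = exp(-lambda * t)
= exp(-1.6800 * 1.7000)
= exp(-2.8560) = 0.0575

0.0575


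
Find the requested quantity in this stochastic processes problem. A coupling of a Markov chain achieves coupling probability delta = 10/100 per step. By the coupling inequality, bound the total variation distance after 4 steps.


TV distance bound <= (1-delta)^n
= (1 - 0.1000)^4
= 0.9000^4
= 0.6561

0.6561


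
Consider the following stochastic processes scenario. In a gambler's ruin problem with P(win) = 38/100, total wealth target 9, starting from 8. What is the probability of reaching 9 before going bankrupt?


Gambler's ruin formula:
r = q/p = 0.6200/0.3800 = 1.6316
P(win) = (1 - r^i)/(1 - r^N)
= (1 - 1.6316^8)/(1 - 1.6316^9)
= 0.6081

0.6081


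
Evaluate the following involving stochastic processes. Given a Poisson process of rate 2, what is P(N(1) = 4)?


P(N(t)=k) = (lambda*t)^k * exp(-lambda*t) / k!
lambda*t = 2
= 2^4 * exp(-2) / 4!
= 16 * 0.1353 / 24
= 0.0902

0.0902


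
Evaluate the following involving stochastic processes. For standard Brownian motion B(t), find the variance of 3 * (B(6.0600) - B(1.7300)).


Var(alpha*(B(t)-B(s))) = alpha^2 * (t-s)
= 3^2 * (6.0600 - 1.7300)
= 9 * 4.3300
= 38.9700

38.9700


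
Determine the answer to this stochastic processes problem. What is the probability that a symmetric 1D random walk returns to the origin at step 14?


P(S(14) = 0) = C(14,7) / 4^7
= 3432 / 16384
= 0.2095

0.2095


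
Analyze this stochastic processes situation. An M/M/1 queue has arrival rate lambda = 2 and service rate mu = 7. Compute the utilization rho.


rho = lambda/mu
= 2/7
= 0.2857

0.2857


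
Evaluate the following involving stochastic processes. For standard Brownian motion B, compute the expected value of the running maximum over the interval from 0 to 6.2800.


E(max B(s)) = sqrt(2t/pi)
= sqrt(2*6.2800/pi)
= sqrt(3.9980)
= 1.9995

1.9995


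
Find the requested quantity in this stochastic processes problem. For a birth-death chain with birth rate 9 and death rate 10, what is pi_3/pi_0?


For birth-death process, pi_n/pi_0 = (lambda/mu)^n
= (9/10)^3
= 0.7290

0.7290


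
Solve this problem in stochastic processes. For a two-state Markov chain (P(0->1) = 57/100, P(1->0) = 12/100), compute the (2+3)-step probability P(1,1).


P^5 = P^2 * P^3
Computing via matrix multiplication of the transition matrix.
Entry (1,1) of P^5 = 0.8266

0.8266


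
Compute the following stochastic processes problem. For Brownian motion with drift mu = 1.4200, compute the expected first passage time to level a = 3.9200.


Expected first passage time = a/mu
= 3.9200/1.4200
= 2.7606

2.7606


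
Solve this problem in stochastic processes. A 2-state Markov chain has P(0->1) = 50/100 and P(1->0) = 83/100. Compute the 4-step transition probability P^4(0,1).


Computing P^4 by matrix multiplication.
P = [[0.5000, 0.5000], [0.8300, 0.1700]]
After raising P to the power 4:
P^4(0,1) = 0.3715

0.3715


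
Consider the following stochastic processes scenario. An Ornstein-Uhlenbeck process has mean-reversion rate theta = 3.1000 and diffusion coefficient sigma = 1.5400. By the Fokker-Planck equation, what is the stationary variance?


Stationary variance = sigma^2 / (2*theta)
= 1.5400^2 / (2*3.1000)
= 2.3716 / 6.2000
= 0.3825

0.3825


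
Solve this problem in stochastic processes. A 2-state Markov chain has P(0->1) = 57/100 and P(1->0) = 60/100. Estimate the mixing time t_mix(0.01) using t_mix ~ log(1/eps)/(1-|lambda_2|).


lambda_2 = |1 - p01 - p10| = |1 - 0.5700 - 0.6000| = 0.1700
t_mix ~ log(1/eps)/(1 - |lambda_2|)
= log(100)/(1 - 0.1700) = 4.6052/0.8300
= 5.5484

5.5484


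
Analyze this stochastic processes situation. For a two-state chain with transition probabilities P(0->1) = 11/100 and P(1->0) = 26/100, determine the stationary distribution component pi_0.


Stationary distribution: pi_0 = p10/(p01+p10), pi_1 = p01/(p01+p10)
p01 = 0.1100, p10 = 0.2600
pi_0 = 0.7027

0.7027


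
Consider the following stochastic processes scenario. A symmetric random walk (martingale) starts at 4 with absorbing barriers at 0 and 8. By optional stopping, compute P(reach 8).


By optional stopping theorem: E(M at tau) = M(0) = 4
P(hit 8)*8 + P(hit 0)*0 = 4
P(hit 8) = (4 - 0)/(8 - 0) = 1/2 = 0.5000

0.5000


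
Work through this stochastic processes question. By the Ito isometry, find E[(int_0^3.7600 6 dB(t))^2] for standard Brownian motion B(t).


By Ito isometry: E[(int f dB)^2] = int f^2 dt
= 6^2 * 3.7600
= 36 * 3.7600 = 135.3600

135.3600


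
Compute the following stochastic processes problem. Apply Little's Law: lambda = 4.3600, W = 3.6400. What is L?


Little's Law: L = lambda * W
= 4.3600 * 3.6400
= 15.8704

15.8704


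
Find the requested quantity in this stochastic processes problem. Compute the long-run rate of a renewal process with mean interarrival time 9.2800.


Long-run renewal rate = 1/E(X)
= 1/9.2800
= 0.1078

0.1078


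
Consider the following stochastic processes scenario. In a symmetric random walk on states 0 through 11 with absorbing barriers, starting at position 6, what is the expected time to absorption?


For symmetric RW on 0,...,N with absorbing barriers, E(i) = i*(N-i)
E(6) = 6 * 5 = 30

30


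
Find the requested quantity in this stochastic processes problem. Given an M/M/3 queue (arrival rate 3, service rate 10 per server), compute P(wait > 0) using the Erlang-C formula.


a = lambda/mu = 0.3000
rho = a/c = 0.1000
Erlang-C formula applied:
C(c,a) = 0.0037

0.0037


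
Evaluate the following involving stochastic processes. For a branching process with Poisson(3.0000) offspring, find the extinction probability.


Since mu = 3.0000 > 1, extinction prob q < 1.
Solve s = exp(mu*(s-1)) iteratively.
q = 0.0595

0.0595


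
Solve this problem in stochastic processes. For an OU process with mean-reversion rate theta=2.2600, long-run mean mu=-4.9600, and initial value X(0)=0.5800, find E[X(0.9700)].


E[X(t)] = mu + (X(0) - mu)*exp(-theta*t)
= -4.9600 + (0.5800 - -4.9600)*exp(-2.2600*0.9700)
= -4.9600 + 5.5400 * 0.1117
= -4.3413

-4.3413


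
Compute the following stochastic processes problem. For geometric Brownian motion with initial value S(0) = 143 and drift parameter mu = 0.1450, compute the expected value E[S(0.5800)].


E[S(t)] = S(0) * exp(mu * t)
= 143 * exp(0.1450 * 0.5800)
= 143 * 1.0877
= 155.5465

155.5465


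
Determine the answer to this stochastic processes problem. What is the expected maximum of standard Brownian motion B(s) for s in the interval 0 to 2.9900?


E(max B(s)) = sqrt(2t/pi)
= sqrt(2*2.9900/pi)
= sqrt(1.9035)
= 1.3797

1.3797


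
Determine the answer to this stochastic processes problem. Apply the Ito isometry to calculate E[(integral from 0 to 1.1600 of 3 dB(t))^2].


By Ito isometry: E[(int f dB)^2] = int f^2 dt
= 3^2 * 1.1600
= 9 * 1.1600 = 10.4400

10.4400


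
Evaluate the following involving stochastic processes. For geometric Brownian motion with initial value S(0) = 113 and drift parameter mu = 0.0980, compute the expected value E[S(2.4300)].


E[S(t)] = S(0) * exp(mu * t)
= 113 * exp(0.0980 * 2.4300)
= 113 * 1.2689
= 143.3842

143.3842


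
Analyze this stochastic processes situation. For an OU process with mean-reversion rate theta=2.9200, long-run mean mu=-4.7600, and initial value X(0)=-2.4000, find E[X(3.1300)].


E[X(t)] = mu + (X(0) - mu)*exp(-theta*t)
= -4.7600 + (-2.4000 - -4.7600)*exp(-2.9200*3.1300)
= -4.7600 + 2.3600 * 1.0733e-04
= -4.7597

-4.7597


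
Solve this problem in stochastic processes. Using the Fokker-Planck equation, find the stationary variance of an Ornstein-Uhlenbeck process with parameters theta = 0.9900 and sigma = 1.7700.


Stationary variance = sigma^2 / (2*theta)
= 1.7700^2 / (2*0.9900)
= 3.1329 / 1.9800
= 1.5823

1.5823


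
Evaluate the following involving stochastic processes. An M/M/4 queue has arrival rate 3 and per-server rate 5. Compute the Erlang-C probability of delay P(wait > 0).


a = lambda/mu = 0.6000
rho = a/c = 0.1500
Erlang-C formula applied:
C(c,a) = 0.0035

0.0035


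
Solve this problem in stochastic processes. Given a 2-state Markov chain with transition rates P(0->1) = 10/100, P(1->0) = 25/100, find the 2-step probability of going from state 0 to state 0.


Computing P^2 by matrix multiplication.
P = [[0.9000, 0.1000], [0.2500, 0.7500]]
After raising P to the power 2:
P^2(0,0) = 0.8350

0.8350


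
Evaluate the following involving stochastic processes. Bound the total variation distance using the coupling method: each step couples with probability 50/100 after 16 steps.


TV distance bound <= (1-delta)^n
= (1 - 0.5000)^16
= 0.5000^16
= 1.5259e-05

1.5259e-05


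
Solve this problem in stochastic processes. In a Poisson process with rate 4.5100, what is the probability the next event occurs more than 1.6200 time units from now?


P(X > t) = exp(-lambda * t)
= exp(-4.5100 * 1.6200)
= exp(-7.3062) = 6.7136e-04

6.7136e-04


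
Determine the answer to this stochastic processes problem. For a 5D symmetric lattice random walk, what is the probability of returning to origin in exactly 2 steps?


P(return in 2 steps) = P(reverse first step) = 1/(2d)
= 1/10
= 0.1000

0.1000


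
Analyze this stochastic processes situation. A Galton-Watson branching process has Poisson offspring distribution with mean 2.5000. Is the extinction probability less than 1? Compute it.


Since mu = 2.5000 > 1, extinction prob q < 1.
Solve s = exp(mu*(s-1)) iteratively.
q = 0.1074

0.1074


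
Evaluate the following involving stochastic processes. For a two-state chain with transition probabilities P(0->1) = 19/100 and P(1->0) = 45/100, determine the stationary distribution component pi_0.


Stationary distribution: pi_0 = p10/(p01+p10), pi_1 = p01/(p01+p10)
p01 = 0.1900, p10 = 0.4500
pi_0 = 0.7031

0.7031


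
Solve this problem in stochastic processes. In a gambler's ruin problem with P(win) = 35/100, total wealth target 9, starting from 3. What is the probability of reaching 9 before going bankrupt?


Gambler's ruin formula:
r = q/p = 0.6500/0.3500 = 1.8571
P(win) = (1 - r^i)/(1 - r^N)
= (1 - 1.8571^3)/(1 - 1.8571^9)
= 0.0206

0.0206


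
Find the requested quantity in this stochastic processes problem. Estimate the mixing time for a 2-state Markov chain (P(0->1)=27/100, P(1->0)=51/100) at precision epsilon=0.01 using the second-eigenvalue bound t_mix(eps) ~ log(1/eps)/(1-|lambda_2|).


lambda_2 = |1 - p01 - p10| = |1 - 0.2700 - 0.5100| = 0.2200
t_mix ~ log(1/eps)/(1 - |lambda_2|)
= log(100)/(1 - 0.2200) = 4.6052/0.7800
= 5.9041

5.9041


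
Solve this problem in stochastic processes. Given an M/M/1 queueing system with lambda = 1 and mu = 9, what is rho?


rho = lambda/mu
= 1/9
= 0.1111

0.1111


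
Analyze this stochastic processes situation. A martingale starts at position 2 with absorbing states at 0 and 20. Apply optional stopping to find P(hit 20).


By optional stopping theorem: E(M at tau) = M(0) = 2
P(hit 20)*20 + P(hit 0)*0 = 2
P(hit 20) = (2 - 0)/(20 - 0) = 1/10 = 0.1000

0.1000


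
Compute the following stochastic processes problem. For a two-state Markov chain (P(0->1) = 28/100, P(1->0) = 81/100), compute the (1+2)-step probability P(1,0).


P^3 = P^1 * P^2
Computing via matrix multiplication of the transition matrix.
Entry (1,0) of P^3 = 0.7437

0.7437


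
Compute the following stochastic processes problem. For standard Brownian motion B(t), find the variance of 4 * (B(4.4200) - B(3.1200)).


Var(alpha*(B(t)-B(s))) = alpha^2 * (t-s)
= 4^2 * (4.4200 - 3.1200)
= 16 * 1.3000
= 20.8000

20.8000


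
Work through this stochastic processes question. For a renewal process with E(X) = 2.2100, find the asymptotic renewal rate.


Long-run renewal rate = 1/E(X)
= 1/2.2100
= 0.4525

0.4525


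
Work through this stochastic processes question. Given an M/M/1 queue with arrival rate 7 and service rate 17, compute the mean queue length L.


rho = 7/17 = 0.4118
L = rho/(1-rho)
= 0.4118/0.5882
= 0.7000

0.7000


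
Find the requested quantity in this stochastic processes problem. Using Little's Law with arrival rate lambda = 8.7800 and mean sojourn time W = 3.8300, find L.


Little's Law: L = lambda * W
= 8.7800 * 3.8300
= 33.6274

33.6274


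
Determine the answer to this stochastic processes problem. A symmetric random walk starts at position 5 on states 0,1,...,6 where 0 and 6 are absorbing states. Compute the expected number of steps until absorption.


For symmetric RW on 0,...,N with absorbing barriers, E(i) = i*(N-i)
E(5) = 5 * 1 = 5

5


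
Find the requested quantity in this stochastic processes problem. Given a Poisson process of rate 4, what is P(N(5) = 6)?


P(N(t)=k) = (lambda*t)^k * exp(-lambda*t) / k!
lambda*t = 20
= 20^6 * exp(-20) / 6!
= 64000000 * 2.0612e-09 / 720
= 1.8321e-04

1.8321e-04


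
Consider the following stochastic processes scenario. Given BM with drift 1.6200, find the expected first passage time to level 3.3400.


Expected first passage time = a/mu
= 3.3400/1.6200
= 2.0617

2.0617


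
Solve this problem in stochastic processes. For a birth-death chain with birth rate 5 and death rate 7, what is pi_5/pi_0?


For birth-death process, pi_n/pi_0 = (lambda/mu)^n
= (5/7)^5
= 0.1859

0.1859


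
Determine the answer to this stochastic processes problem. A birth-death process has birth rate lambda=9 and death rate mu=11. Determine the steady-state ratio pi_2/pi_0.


For birth-death process, pi_n/pi_0 = (lambda/mu)^n
= (9/11)^2
= 0.6694

0.6694


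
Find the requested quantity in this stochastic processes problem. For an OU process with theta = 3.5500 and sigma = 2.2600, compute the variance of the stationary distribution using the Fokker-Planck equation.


Stationary variance = sigma^2 / (2*theta)
= 2.2600^2 / (2*3.5500)
= 5.1076 / 7.1000
= 0.7194

0.7194


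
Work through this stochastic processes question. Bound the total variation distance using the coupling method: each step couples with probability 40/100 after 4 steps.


TV distance bound <= (1-delta)^n
= (1 - 0.4000)^4
= 0.6000^4
= 0.1296

0.1296


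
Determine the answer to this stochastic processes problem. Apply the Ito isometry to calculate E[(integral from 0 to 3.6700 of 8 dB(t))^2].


By Ito isometry: E[(int f dB)^2] = int f^2 dt
= 8^2 * 3.6700
= 64 * 3.6700 = 234.8800

234.8800


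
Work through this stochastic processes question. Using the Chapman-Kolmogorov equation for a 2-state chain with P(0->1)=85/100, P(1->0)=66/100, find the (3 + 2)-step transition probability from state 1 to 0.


P^5 = P^3 * P^2
Computing via matrix multiplication of the transition matrix.
Entry (1,0) of P^5 = 0.4522

0.4522


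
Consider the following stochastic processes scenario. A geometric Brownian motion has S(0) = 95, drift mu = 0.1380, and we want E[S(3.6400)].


E[S(t)] = S(0) * exp(mu * t)
= 95 * exp(0.1380 * 3.6400)
= 95 * 1.6526
= 156.9923

156.9923


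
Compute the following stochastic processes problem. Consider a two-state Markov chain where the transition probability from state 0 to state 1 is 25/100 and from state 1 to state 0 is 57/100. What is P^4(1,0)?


Computing P^4 by matrix multiplication.
P = [[0.7500, 0.2500], [0.5700, 0.4300]]
After raising P to the power 4:
P^4(1,0) = 0.6944

0.6944


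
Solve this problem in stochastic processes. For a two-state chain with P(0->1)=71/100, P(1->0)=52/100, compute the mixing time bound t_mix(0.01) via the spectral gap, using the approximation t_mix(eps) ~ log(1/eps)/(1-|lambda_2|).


lambda_2 = |1 - p01 - p10| = |1 - 0.7100 - 0.5200| = 0.2300
t_mix ~ log(1/eps)/(1 - |lambda_2|)
= log(100)/(1 - 0.2300) = 4.6052/0.7700
= 5.9807

5.9807


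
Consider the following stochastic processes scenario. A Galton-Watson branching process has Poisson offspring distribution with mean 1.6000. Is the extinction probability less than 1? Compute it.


Since mu = 1.6000 > 1, extinction prob q < 1.
Solve s = exp(mu*(s-1)) iteratively.
q = 0.3580

0.3580


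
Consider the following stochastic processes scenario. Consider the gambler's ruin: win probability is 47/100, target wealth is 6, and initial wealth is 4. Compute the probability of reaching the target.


Gambler's ruin formula:
r = q/p = 0.5300/0.4700 = 1.1277
P(win) = (1 - r^i)/(1 - r^N)
= (1 - 1.1277^4)/(1 - 1.1277^6)
= 0.5842

0.5842


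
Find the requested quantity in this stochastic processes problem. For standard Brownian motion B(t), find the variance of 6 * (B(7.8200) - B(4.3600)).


Var(alpha*(B(t)-B(s))) = alpha^2 * (t-s)
= 6^2 * (7.8200 - 4.3600)
= 36 * 3.4600
= 124.5600

124.5600


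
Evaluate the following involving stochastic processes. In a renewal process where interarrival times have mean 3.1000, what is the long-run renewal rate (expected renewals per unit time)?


Long-run renewal rate = 1/E(X)
= 1/3.1000
= 0.3226

0.3226


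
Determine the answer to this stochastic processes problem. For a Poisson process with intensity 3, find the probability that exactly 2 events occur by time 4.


P(N(t)=k) = (lambda*t)^k * exp(-lambda*t) / k!
lambda*t = 12
= 12^2 * exp(-12) / 2!
= 144 * 6.1442e-06 / 2
= 4.4238e-04

4.4238e-04


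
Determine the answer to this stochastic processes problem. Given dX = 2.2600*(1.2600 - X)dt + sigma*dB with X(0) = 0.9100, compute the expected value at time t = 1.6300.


E[X(t)] = mu + (X(0) - mu)*exp(-theta*t)
= 1.2600 + (0.9100 - 1.2600)*exp(-2.2600*1.6300)
= 1.2600 + -0.3500 * 0.0251
= 1.2512

1.2512


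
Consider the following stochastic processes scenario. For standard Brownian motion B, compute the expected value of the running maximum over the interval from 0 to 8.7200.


E(max B(s)) = sqrt(2t/pi)
= sqrt(2*8.7200/pi)
= sqrt(5.5513)
= 2.3561

2.3561


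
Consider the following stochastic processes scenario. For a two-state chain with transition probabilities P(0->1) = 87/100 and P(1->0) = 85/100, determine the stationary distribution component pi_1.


Stationary distribution: pi_0 = p10/(p01+p10), pi_1 = p01/(p01+p10)
p01 = 0.8700, p10 = 0.8500
pi_1 = 0.5058

0.5058


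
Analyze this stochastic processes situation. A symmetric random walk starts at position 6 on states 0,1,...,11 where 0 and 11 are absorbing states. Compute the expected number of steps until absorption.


For symmetric RW on 0,...,N with absorbing barriers, E(i) = i*(N-i)
E(6) = 6 * 5 = 30

30


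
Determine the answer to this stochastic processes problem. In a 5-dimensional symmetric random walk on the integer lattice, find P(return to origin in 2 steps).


P(return in 2 steps) = P(reverse first step) = 1/(2d)
= 1/10
= 0.1000

0.1000


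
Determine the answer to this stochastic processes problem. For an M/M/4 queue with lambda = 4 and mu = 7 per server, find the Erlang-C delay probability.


a = lambda/mu = 0.5714
rho = a/c = 0.1429
Erlang-C formula applied:
C(c,a) = 0.0029

0.0029
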